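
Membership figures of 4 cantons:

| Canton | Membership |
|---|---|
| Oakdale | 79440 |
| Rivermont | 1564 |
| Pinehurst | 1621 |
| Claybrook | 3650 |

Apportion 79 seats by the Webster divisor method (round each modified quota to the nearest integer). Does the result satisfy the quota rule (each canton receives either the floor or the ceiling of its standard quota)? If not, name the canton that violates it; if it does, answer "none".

Oakdale

Standard quotas: Oakdale 72.741, Rivermont 1.432, Pinehurst 1.484, Claybrook 3.342.
Webster allocation: Oakdale 74, Rivermont 1, Pinehurst 1, Claybrook 3.
Oakdale has quota 72.741 (lower 72, upper 73) but receives 74 — outside the quota interval.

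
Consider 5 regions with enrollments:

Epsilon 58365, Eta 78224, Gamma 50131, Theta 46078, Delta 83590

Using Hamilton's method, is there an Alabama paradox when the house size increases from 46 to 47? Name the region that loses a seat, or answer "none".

none

At 46 seats: Epsilon 9, Eta 11, Gamma 7, Theta 7, Delta 12.
At 47 seats: Epsilon 9, Eta 12, Gamma 7, Theta 7, Delta 12.
No region's allocation decreased.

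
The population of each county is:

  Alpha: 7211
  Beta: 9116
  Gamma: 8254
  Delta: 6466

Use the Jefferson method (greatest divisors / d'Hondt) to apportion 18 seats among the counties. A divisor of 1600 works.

Alpha=4; Beta=5; Gamma=5; Delta=4

With modified divisor 1600: modified quotas Alpha 4.507, Beta 5.697, Gamma 5.159, Delta 4.041.
Rounding down: Alpha 4, Beta 5, Gamma 5, Delta 4 (total 18).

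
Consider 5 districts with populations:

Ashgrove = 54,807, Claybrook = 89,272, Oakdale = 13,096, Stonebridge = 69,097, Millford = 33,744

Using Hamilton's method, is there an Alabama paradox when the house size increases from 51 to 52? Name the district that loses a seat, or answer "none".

At 51 seats: Ashgrove 11, Claybrook 17, Oakdale 3, Stonebridge 13, Millford 7.
At 52 seats: Ashgrove 11, Claybrook 18, Oakdale 2, Stonebridge 14, Millford 7.
Oakdale drops from 3 to 2.

Oakdale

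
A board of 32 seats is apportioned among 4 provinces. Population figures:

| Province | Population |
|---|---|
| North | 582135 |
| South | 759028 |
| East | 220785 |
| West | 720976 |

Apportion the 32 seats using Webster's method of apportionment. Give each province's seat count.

North 8; South 11; East 3; West 10

Standard divisor 2282924/32 ≈ 71341.375; standard quotas: North 8.160, South 10.639, East 3.095, West 10.106.
Rounding to the nearest integer gives North 8, South 11, East 3, West 10 — total 32, matching the house size, so no adjustment is needed.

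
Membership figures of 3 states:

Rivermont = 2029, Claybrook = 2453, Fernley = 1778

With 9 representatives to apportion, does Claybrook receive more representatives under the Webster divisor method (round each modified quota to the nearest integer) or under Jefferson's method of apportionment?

Webster: Rivermont 3, Claybrook 3, Fernley 3.
Jefferson: Rivermont 3, Claybrook 4, Fernley 2.
Claybrook gets 3 under Webster and 4 under Jefferson.

Jefferson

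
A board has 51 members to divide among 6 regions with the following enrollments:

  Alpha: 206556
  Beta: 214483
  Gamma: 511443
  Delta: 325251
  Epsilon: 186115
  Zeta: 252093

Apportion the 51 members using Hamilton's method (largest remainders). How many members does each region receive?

Alpha 6; Beta 6; Gamma 15; Delta 10; Epsilon 6; Zeta 8

The standard divisor is 1695941/51 ≈ 33253.745.
Standard quotas: Alpha 6.2115, Beta 6.4499, Gamma 15.3800, Delta 9.7809, Epsilon 5.5968, Zeta 7.5809.
Lower quotas: Alpha 6, Beta 6, Gamma 15, Delta 9, Epsilon 5, Zeta 7 (sum 48, leaving 3 seats).
Remainders in descending order: Delta 0.7809, Epsilon 0.5968, Zeta 0.5809, Beta 0.4499, Gamma 0.3800, Alpha 0.2115.
The surplus seats go to Delta, Epsilon, Zeta.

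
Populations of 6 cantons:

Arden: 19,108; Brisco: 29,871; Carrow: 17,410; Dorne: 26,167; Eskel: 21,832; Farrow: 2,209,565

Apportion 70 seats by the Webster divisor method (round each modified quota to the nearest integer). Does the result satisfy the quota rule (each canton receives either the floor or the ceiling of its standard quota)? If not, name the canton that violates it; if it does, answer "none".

Standard quotas: Arden 0.576, Brisco 0.900, Carrow 0.524, Dorne 0.788, Eskel 0.658, Farrow 66.555.
Webster allocation: Arden 1, Brisco 1, Carrow 1, Dorne 1, Eskel 1, Farrow 65.
Farrow has quota 66.555 (lower 66, upper 67) but receives 65 — outside the quota interval.

Farrow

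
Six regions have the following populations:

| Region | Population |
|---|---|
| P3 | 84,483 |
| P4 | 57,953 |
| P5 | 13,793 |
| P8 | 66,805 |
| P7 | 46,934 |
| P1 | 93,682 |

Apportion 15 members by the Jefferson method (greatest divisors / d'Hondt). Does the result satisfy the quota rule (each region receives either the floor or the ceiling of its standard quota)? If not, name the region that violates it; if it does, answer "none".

Standard quotas: P3 3.485, P4 2.390, P5 0.569, P8 2.756, P7 1.936, P1 3.864.
Jefferson allocation: P3 4, P4 2, P5 0, P8 3, P7 2, P1 4.
Every allocation lies between the lower and upper quota.

none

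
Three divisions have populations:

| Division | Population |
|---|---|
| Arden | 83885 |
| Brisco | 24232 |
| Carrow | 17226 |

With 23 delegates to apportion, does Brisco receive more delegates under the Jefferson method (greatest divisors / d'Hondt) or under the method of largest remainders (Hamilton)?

Hamilton

Jefferson: Arden 16, Brisco 4, Carrow 3.
Hamilton: Arden 15, Brisco 5, Carrow 3.
Brisco gets 4 under Jefferson and 5 under Hamilton.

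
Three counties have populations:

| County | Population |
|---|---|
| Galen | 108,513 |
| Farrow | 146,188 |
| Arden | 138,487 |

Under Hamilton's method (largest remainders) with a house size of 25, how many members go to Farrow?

The standard divisor is 393188/25 ≈ 15727.52.
Standard quotas: Galen 6.8996, Farrow 9.2950, Arden 8.8054.
Lower quotas: Galen 6, Farrow 9, Arden 8 (sum 23, leaving 2 seats).
Remainders in descending order: Galen 0.8996, Arden 0.8054, Farrow 0.2950.
Largest remainders: Galen, Arden receive the extra seats.
Farrow receives 9.

9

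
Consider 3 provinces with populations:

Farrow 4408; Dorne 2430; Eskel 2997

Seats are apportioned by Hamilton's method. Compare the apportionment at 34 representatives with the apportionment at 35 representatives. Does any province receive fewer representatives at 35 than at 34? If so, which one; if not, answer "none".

At 34 seats: Farrow 15, Dorne 9, Eskel 10.
At 35 seats: Farrow 16, Dorne 8, Eskel 11.
Dorne drops from 9 to 8.

Dorne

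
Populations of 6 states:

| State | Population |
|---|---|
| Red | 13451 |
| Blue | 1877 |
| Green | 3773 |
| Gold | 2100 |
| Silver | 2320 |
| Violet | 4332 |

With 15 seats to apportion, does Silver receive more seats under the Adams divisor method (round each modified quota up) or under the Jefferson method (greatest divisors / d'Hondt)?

Adams

Adams: Red 7, Blue 1, Green 2, Gold 1, Silver 2, Violet 2.
Jefferson: Red 8, Blue 1, Green 2, Gold 1, Silver 1, Violet 2.
Silver gets 2 under Adams and 1 under Jefferson.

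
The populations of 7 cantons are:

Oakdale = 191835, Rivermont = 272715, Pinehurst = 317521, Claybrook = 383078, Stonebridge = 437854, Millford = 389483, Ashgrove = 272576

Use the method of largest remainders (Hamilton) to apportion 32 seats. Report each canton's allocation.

Total 2265062; standard divisor 2265062/32 ≈ 70783.188.
Standard quotas: Oakdale 2.7102, Rivermont 3.8528, Pinehurst 4.4858, Claybrook 5.4120, Stonebridge 6.1858, Millford 5.5025, Ashgrove 3.8509.
Lower quotas: Oakdale 2, Rivermont 3, Pinehurst 4, Claybrook 5, Stonebridge 6, Millford 5, Ashgrove 3 (sum 28, leaving 4 seats).
Remainders in descending order: Rivermont 0.8528, Ashgrove 0.8509, Oakdale 0.7102, Millford 0.5025, Pinehurst 0.4858, Claybrook 0.4120, Stonebridge 0.1858.
The surplus seats go to Rivermont, Ashgrove, Oakdale, Millford.

Oakdale 3, Rivermont 4, Pinehurst 4, Claybrook 5, Stonebridge 6, Millford 6, Ashgrove 4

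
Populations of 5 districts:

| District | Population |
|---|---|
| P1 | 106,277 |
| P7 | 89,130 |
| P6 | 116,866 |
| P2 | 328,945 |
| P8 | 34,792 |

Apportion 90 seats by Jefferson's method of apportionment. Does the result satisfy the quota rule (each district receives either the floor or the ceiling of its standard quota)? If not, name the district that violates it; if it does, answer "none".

Standard quotas: P1 14.149, P7 11.866, P6 15.559, P2 43.794, P8 4.632.
Jefferson allocation: P1 14, P7 12, P6 15, P2 45, P8 4.
P2 has quota 43.794 (lower 43, upper 44) but receives 45 — outside the quota interval.

P2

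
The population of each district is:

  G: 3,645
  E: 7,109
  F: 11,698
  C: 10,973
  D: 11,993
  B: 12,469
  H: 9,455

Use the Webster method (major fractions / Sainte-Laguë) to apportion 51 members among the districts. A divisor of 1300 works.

With modified divisor 1300: modified quotas G 2.804, E 5.468, F 8.998, C 8.441, D 9.225, B 9.592, H 7.273.
Rounding to the nearest integer: G 3, E 5, F 9, C 8, D 9, B 10, H 7 (total 51).

G: 3, E: 5, F: 9, C: 8, D: 9, B: 10, H: 7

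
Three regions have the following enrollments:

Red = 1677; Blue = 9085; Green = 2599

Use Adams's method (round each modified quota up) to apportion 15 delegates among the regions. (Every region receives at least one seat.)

Standard divisor 13361/15 ≈ 890.733; standard quotas: Red 1.883, Blue 10.199, Green 2.918.
Rounding up gives 2, 11, 3 = 16 seats, so the divisor must be adjusted.
With modified divisor 1000: modified quotas Red 1.677, Blue 9.085, Green 2.599.
Rounding up: Red 2, Blue 10, Green 3 (total 15).

Red 2, Blue 10, Green 3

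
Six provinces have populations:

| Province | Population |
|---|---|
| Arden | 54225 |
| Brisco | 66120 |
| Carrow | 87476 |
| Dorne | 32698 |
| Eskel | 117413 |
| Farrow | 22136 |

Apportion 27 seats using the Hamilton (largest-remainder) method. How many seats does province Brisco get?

The standard divisor is 380068/27 ≈ 14076.593.
Standard quotas: Arden 3.8521, Brisco 4.6972, Carrow 6.2143, Dorne 2.3229, Eskel 8.3410, Farrow 1.5725.
Lower quotas: Arden 3, Brisco 4, Carrow 6, Dorne 2, Eskel 8, Farrow 1 (sum 24, leaving 3 seats).
Remainders in descending order: Arden 0.8521, Brisco 0.6972, Farrow 0.5725, Eskel 0.3410, Dorne 0.3229, Carrow 0.2143.
The surplus seats go to Arden, Brisco, Farrow.
Brisco receives 5.

5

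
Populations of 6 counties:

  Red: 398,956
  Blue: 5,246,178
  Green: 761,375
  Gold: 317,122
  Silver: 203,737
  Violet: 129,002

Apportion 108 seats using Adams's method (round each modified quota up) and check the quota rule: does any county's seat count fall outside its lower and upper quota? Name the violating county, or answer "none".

Blue

Standard quotas: Red 6.106, Blue 80.294, Green 11.653, Gold 4.854, Silver 3.118, Violet 1.974.
Adams allocation: Red 6, Blue 79, Green 12, Gold 5, Silver 4, Violet 2.
Blue has quota 80.294 (lower 80, upper 81) but receives 79 — outside the quota interval.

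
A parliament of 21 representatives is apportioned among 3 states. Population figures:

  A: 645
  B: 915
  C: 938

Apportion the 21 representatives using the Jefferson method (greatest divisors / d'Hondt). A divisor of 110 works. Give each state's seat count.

A 5, B 8, C 8

With modified divisor 110: modified quotas A 5.864, B 8.318, C 8.527.
Rounding down: A 5, B 8, C 8 (total 21).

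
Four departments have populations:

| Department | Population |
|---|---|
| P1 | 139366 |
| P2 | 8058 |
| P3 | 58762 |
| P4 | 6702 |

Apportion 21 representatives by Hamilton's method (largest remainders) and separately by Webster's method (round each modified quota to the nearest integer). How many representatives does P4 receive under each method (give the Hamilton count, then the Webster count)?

0 and 1

Hamilton: P1 14, P2 1, P3 6, P4 0.
Webster: P1 13, P2 1, P3 6, P4 1.
P4 gets 0 under Hamilton and 1 under Webster.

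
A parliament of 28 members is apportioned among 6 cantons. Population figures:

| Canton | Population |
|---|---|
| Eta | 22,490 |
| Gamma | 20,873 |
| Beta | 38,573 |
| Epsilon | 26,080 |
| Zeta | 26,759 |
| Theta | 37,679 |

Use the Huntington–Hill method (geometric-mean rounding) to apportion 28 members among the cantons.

Eta 4, Gamma 4, Beta 6, Epsilon 4, Zeta 4, Theta 6

With divisor 6005: modified quotas Eta 3.745, Gamma 3.476, Beta 6.423, Epsilon 4.343, Zeta 4.456, Theta 6.275.
Geometric-mean thresholds: Eta √(3·4)=3.464, Gamma √(3·4)=3.464, Beta √(6·7)=6.481, Epsilon √(4·5)=4.472, Zeta √(4·5)=4.472, Theta √(6·7)=6.481.
Each quota rounded against its threshold gives Eta 4, Gamma 4, Beta 6, Epsilon 4, Zeta 4, Theta 6 (total 28).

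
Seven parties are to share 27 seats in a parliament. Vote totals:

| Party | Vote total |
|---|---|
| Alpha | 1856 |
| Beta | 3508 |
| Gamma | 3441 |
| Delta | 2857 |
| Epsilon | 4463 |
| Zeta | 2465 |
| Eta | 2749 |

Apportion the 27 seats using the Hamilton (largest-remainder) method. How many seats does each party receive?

Total 21339; standard divisor 21339/27 ≈ 790.333.
Standard quotas: Alpha 2.348, Beta 4.439, Gamma 4.354, Delta 3.615, Epsilon 5.647, Zeta 3.119, Eta 3.478.
Lower quotas: Alpha 2, Beta 4, Gamma 4, Delta 3, Epsilon 5, Zeta 3, Eta 3 (sum 24, leaving 3 seats).
Remainders in descending order: Epsilon 0.647, Delta 0.615, Eta 0.478, Beta 0.439, Gamma 0.354, Alpha 0.348, Zeta 0.119.
The surplus seats go to Epsilon, Delta, Eta.

Alpha: 2; Beta: 4; Gamma: 4; Delta: 4; Epsilon: 6; Zeta: 3; Eta: 4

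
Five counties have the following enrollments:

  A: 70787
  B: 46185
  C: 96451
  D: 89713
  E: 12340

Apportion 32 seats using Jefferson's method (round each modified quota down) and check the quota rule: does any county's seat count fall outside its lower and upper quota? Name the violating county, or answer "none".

Standard quotas: A 7.180, B 4.685, C 9.783, D 9.100, E 1.252.
Jefferson allocation: A 7, B 5, C 10, D 9, E 1.
Every allocation lies between the lower and upper quota.

none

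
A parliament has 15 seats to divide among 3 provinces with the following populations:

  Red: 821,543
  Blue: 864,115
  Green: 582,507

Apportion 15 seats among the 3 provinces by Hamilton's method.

Standard divisor: 2268165 ÷ 15 = 151211.
Standard quotas: Red 5.4331, Blue 5.7146, Green 3.8523.
Lower quotas: Red 5, Blue 5, Green 3 (sum 13, leaving 2 seats).
Remainders in descending order: Green 0.8523, Blue 0.7146, Red 0.4331.
The surplus seats go to Green, Blue.

Red 5; Blue 6; Green 4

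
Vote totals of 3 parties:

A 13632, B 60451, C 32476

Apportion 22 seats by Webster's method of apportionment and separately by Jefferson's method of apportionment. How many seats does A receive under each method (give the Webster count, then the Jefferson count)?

Webster: A 3, B 12, C 7.
Jefferson: A 2, B 13, C 7.
A gets 3 under Webster and 2 under Jefferson.

3 and 2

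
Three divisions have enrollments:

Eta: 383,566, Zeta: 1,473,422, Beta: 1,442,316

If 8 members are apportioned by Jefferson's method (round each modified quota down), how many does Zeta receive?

4

Standard divisor 3299304/8 ≈ 412413; standard quotas: Eta 0.930, Zeta 3.573, Beta 3.497.
Rounding down gives 0, 3, 3 = 6 seats, so the divisor must be adjusted.
With modified divisor 364500: modified quotas Eta 1.052, Zeta 4.042, Beta 3.957.
Rounding down: Eta 1, Zeta 4, Beta 3 (total 8).
Zeta receives 4.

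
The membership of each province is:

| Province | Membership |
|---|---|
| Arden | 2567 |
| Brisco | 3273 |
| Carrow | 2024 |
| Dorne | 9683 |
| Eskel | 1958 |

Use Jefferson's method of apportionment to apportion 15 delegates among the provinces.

Standard divisor 19505/15 ≈ 1300.333; standard quotas: Arden 1.974, Brisco 2.517, Carrow 1.557, Dorne 7.447, Eskel 1.506.
Rounding down gives 1, 2, 1, 7, 1 = 12 seats, so the divisor must be adjusted.
With modified divisor 1080: modified quotas Arden 2.377, Brisco 3.031, Carrow 1.874, Dorne 8.966, Eskel 1.813.
Rounding down: Arden 2, Brisco 3, Carrow 1, Dorne 8, Eskel 1 (total 15).

Arden 2, Brisco 3, Carrow 1, Dorne 8, Eskel 1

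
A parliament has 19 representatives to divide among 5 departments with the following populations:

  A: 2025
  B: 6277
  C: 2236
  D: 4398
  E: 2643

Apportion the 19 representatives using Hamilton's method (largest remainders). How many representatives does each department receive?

The standard divisor is 17579/19 ≈ 925.211.
Standard quotas: A 2.1887, B 6.7844, C 2.4167, D 4.7535, E 2.8566.
Lower quotas: A 2, B 6, C 2, D 4, E 2 (sum 16, leaving 3 seats).
Remainders in descending order: E 0.8566, B 0.7844, D 0.7535, C 0.4167, A 0.1887.
The surplus seats go to E, B, D.

A=2, B=7, C=2, D=5, E=3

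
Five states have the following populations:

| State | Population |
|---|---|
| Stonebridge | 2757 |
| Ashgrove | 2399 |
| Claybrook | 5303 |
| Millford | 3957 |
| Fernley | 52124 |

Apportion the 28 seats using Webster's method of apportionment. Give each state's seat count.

Standard divisor 66540/28 ≈ 2376.429; standard quotas: Stonebridge 1.160, Ashgrove 1.009, Claybrook 2.231, Millford 1.665, Fernley 21.934.
Rounding to the nearest integer gives Stonebridge 1, Ashgrove 1, Claybrook 2, Millford 2, Fernley 22 — total 28, matching the house size, so no adjustment is needed.

Stonebridge=1; Ashgrove=1; Claybrook=2; Millford=2; Fernley=22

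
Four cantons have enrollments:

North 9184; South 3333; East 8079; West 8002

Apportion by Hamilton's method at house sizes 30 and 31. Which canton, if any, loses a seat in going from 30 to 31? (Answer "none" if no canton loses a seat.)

At 30 seats: North 10, South 4, East 8, West 8.
At 31 seats: North 10, South 3, East 9, West 9.
South drops from 4 to 3.

South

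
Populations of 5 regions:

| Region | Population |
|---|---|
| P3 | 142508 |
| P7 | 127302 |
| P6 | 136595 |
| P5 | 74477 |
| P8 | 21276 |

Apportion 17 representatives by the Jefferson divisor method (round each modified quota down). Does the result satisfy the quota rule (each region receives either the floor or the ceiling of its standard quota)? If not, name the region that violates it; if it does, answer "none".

none

Standard quotas: P3 4.824, P7 4.310, P6 4.624, P5 2.521, P8 0.720.
Jefferson allocation: P3 5, P7 5, P6 5, P5 2, P8 0.
Every allocation lies between the lower and upper quota.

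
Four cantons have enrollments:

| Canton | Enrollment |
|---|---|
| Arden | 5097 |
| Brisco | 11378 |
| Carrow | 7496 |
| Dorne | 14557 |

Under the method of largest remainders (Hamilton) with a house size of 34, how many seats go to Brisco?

Total 38528; standard divisor 38528/34 ≈ 1133.176.
Standard quotas: Arden 4.4980, Brisco 10.0408, Carrow 6.6150, Dorne 12.8462.
Lower quotas: Arden 4, Brisco 10, Carrow 6, Dorne 12 (sum 32, leaving 2 seats).
Remainders in descending order: Dorne 0.8462, Carrow 0.6150, Arden 0.4980, Brisco 0.0408.
Largest remainders: Dorne, Carrow receive the extra seats.
Brisco receives 10.

10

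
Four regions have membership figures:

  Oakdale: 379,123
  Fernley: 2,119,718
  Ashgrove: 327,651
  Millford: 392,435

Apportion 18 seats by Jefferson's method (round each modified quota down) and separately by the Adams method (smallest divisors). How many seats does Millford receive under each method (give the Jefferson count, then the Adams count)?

Jefferson: Oakdale 2, Fernley 12, Ashgrove 2, Millford 2.
Adams: Oakdale 2, Fernley 11, Ashgrove 2, Millford 3.
Millford gets 2 under Jefferson and 3 under Adams.

2 and 3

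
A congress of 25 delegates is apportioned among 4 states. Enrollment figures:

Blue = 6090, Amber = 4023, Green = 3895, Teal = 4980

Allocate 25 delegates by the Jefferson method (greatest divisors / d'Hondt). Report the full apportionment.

Blue 8; Amber 5; Green 5; Teal 7

Standard divisor 18988/25 ≈ 759.52; standard quotas: Blue 8.018, Amber 5.297, Green 5.128, Teal 6.557.
Rounding down gives 8, 5, 5, 6 = 24 seats, so the divisor must be adjusted.
With modified divisor 700: modified quotas Blue 8.700, Amber 5.747, Green 5.564, Teal 7.114.
Rounding down: Blue 8, Amber 5, Green 5, Teal 7 (total 25).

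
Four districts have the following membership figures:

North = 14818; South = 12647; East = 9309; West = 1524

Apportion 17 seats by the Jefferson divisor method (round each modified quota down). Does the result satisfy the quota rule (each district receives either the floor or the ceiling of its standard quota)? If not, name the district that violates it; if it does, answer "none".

Standard quotas: North 6.578, South 5.614, East 4.132, West 0.676.
Jefferson allocation: North 7, South 6, East 4, West 0.
Every allocation lies between the lower and upper quota.

none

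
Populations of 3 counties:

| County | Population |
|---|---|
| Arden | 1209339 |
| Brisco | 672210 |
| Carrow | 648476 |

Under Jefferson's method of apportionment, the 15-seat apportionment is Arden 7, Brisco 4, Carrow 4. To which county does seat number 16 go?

Arden

Priority for the next seat is population ÷ (current seats + 1).
Priorities: Arden 151167.375, Brisco 134442.000, Carrow 129695.200.
Highest priority: Arden.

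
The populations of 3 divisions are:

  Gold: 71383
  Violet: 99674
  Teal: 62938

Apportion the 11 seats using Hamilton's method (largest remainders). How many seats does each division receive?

Gold 3, Violet 5, Teal 3

Standard divisor: 233995 ÷ 11 ≈ 21272.273.
Standard quotas: Gold 3.3557, Violet 4.6856, Teal 2.9587.
Lower quotas: Gold 3, Violet 4, Teal 2 (sum 9, leaving 2 seats).
Remainders in descending order: Teal 0.9587, Violet 0.6856, Gold 0.3557.
The surplus seats go to Teal, Violet.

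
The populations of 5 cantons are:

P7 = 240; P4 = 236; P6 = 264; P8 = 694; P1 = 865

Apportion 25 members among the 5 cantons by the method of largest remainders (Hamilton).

The standard divisor is 2299/25 ≈ 91.96.
Standard quotas: P7 2.610, P4 2.566, P6 2.871, P8 7.547, P1 9.406.
Lower quotas: P7 2, P4 2, P6 2, P8 7, P1 9 (sum 22, leaving 3 seats).
Remainders in descending order: P6 0.871, P7 0.610, P4 0.566, P8 0.547, P1 0.406.
The surplus seats go to P6, P7, P4.

P7 3; P4 3; P6 3; P8 7; P1 9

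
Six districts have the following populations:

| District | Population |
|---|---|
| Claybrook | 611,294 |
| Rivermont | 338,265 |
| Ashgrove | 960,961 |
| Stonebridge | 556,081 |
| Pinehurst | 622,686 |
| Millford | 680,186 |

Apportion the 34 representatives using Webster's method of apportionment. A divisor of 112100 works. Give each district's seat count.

With modified divisor 112100: modified quotas Claybrook 5.453, Rivermont 3.018, Ashgrove 8.572, Stonebridge 4.961, Pinehurst 5.555, Millford 6.068.
Rounding to the nearest integer: Claybrook 5, Rivermont 3, Ashgrove 9, Stonebridge 5, Pinehurst 6, Millford 6 (total 34).

Claybrook=5, Rivermont=3, Ashgrove=9, Stonebridge=5, Pinehurst=6, Millford=6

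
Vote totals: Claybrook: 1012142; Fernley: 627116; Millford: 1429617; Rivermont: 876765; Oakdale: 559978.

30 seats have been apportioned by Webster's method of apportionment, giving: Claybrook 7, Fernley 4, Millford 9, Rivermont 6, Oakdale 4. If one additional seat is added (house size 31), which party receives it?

Millford

Priority for the next seat is population ÷ (current seats + 0.5).
Priorities: Claybrook 134952.267, Fernley 139359.111, Millford 150486.000, Rivermont 134886.923, Oakdale 124439.556.
Highest priority: Millford.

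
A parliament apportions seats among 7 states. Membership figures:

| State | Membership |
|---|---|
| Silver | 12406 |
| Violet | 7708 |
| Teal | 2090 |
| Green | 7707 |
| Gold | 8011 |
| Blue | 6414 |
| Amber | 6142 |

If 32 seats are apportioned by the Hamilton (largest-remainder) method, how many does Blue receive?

4

Standard divisor: 50478 ÷ 32 ≈ 1577.438.
Standard quotas: Silver 7.8647, Violet 4.8864, Teal 1.3249, Green 4.8858, Gold 5.0785, Blue 4.0661, Amber 3.8937.
Lower quotas: Silver 7, Violet 4, Teal 1, Green 4, Gold 5, Blue 4, Amber 3 (sum 28, leaving 4 seats).
Remainders in descending order: Amber 0.8937, Violet 0.8864, Green 0.8858, Silver 0.8647, Teal 0.3249, Gold 0.0785, Blue 0.0661.
Largest remainders: Amber, Violet, Green, Silver receive the extra seats.
Blue receives 4.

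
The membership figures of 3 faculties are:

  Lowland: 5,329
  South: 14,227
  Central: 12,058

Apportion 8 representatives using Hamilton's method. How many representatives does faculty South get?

Total 31614; standard divisor 31614/8 ≈ 3951.75.
Standard quotas: Lowland 1.3485, South 3.6002, Central 3.0513.
Lower quotas: Lowland 1, South 3, Central 3 (sum 7, leaving 1 seat).
Remainders in descending order: South 0.6002, Lowland 0.3485, Central 0.0513.
The surplus seat goes to South.
South receives 4.

4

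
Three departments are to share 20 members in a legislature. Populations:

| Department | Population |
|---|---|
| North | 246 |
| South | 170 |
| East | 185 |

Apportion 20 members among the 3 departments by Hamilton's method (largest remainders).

Total 601; standard divisor 601/20 ≈ 30.05.
Standard quotas: North 8.186, South 5.657, East 6.156.
Lower quotas: North 8, South 5, East 6 (sum 19, leaving 1 seat).
Remainders in descending order: South 0.657, North 0.186, East 0.156.
The surplus seat goes to South.

North 8; South 6; East 6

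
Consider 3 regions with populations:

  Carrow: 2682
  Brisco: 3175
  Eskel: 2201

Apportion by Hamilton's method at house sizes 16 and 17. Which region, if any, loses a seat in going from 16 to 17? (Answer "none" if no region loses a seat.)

At 16 seats: Carrow 5, Brisco 6, Eskel 5.
At 17 seats: Carrow 6, Brisco 7, Eskel 4.
Eskel drops from 5 to 4.

Eskel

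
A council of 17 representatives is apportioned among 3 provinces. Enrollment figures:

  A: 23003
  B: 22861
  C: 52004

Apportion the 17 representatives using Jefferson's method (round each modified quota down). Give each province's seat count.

A: 4; B: 4; C: 9

Standard divisor 97868/17 ≈ 5756.941; standard quotas: A 3.996, B 3.971, C 9.033.
Rounding down gives 3, 3, 9 = 15 seats, so the divisor must be adjusted.
With modified divisor 5500: modified quotas A 4.182, B 4.157, C 9.455.
Rounding down: A 4, B 4, C 9 (total 17).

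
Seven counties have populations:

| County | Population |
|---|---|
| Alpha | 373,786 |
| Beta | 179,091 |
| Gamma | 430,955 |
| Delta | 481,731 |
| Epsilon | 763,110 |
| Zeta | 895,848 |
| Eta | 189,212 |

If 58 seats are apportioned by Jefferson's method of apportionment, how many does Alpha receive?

Standard divisor 3313733/58 ≈ 57133.328; standard quotas: Alpha 6.542, Beta 3.135, Gamma 7.543, Delta 8.432, Epsilon 13.357, Zeta 15.680, Eta 3.312.
Rounding down gives 6, 3, 7, 8, 13, 15, 3 = 55 seats, so the divisor must be adjusted.
With modified divisor 53700: modified quotas Alpha 6.961, Beta 3.335, Gamma 8.025, Delta 8.971, Epsilon 14.211, Zeta 16.682, Eta 3.524.
Rounding down: Alpha 6, Beta 3, Gamma 8, Delta 8, Epsilon 14, Zeta 16, Eta 3 (total 58).
Alpha receives 6.

6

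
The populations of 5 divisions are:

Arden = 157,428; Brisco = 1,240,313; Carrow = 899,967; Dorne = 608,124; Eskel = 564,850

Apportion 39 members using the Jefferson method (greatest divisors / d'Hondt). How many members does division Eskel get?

Standard divisor 3470682/39 ≈ 88991.846; standard quotas: Arden 1.769, Brisco 13.937, Carrow 10.113, Dorne 6.833, Eskel 6.347.
Rounding down gives 1, 13, 10, 6, 6 = 36 seats, so the divisor must be adjusted.
With modified divisor 82300: modified quotas Arden 1.913, Brisco 15.071, Carrow 10.935, Dorne 7.389, Eskel 6.863.
Rounding down: Arden 1, Brisco 15, Carrow 10, Dorne 7, Eskel 6 (total 39).
Eskel receives 6.

6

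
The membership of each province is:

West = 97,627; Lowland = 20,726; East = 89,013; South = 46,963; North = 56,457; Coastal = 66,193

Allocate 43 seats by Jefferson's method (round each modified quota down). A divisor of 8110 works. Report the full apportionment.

West=12, Lowland=2, East=10, South=5, North=6, Coastal=8

With modified divisor 8110: modified quotas West 12.038, Lowland 2.556, East 10.976, South 5.791, North 6.961, Coastal 8.162.
Rounding down: West 12, Lowland 2, East 10, South 5, North 6, Coastal 8 (total 43).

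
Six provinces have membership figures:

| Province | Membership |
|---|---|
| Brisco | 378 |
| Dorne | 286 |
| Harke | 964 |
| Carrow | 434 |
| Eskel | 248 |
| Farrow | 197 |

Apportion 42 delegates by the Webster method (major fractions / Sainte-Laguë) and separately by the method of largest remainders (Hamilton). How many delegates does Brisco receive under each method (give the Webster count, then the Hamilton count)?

6 and 7

Webster: Brisco 6, Dorne 5, Harke 17, Carrow 7, Eskel 4, Farrow 3.
Hamilton: Brisco 7, Dorne 5, Harke 16, Carrow 7, Eskel 4, Farrow 3.
Brisco gets 6 under Webster and 7 under Hamilton.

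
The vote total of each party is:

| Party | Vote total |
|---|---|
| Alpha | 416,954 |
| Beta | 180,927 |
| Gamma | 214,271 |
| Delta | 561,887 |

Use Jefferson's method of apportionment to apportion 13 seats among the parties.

Standard divisor 1374039/13 ≈ 105695.308; standard quotas: Alpha 3.945, Beta 1.712, Gamma 2.027, Delta 5.316.
Rounding down gives 3, 1, 2, 5 = 11 seats, so the divisor must be adjusted.
With modified divisor 92100: modified quotas Alpha 4.527, Beta 1.964, Gamma 2.327, Delta 6.101.
Rounding down: Alpha 4, Beta 1, Gamma 2, Delta 6 (total 13).

Alpha 4; Beta 1; Gamma 2; Delta 6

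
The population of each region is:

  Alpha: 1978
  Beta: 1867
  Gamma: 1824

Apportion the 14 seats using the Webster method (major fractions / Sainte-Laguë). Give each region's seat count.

Alpha=5; Beta=5; Gamma=4

Standard divisor 5669/14 ≈ 404.929; standard quotas: Alpha 4.885, Beta 4.611, Gamma 4.504.
Rounding to the nearest integer gives 5, 5, 5 = 15 seats, so the divisor must be adjusted.
With modified divisor 410: modified quotas Alpha 4.824, Beta 4.554, Gamma 4.449.
Rounding to the nearest integer: Alpha 5, Beta 5, Gamma 4 (total 14).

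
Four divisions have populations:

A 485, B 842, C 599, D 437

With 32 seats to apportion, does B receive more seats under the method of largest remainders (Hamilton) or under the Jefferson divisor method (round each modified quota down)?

Hamilton: A 7, B 11, C 8, D 6.
Jefferson: A 6, B 12, C 8, D 6.
B gets 11 under Hamilton and 12 under Jefferson.

Jefferson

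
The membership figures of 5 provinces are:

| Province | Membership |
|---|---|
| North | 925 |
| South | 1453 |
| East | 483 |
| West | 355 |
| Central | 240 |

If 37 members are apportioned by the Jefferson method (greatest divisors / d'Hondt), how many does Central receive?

2

Standard divisor 3456/37 ≈ 93.405; standard quotas: North 9.903, South 15.556, East 5.171, West 3.801, Central 2.569.
Rounding down gives 9, 15, 5, 3, 2 = 34 seats, so the divisor must be adjusted.
With modified divisor 87: modified quotas North 10.632, South 16.701, East 5.552, West 4.080, Central 2.759.
Rounding down: North 10, South 16, East 5, West 4, Central 2 (total 37).
Central receives 2.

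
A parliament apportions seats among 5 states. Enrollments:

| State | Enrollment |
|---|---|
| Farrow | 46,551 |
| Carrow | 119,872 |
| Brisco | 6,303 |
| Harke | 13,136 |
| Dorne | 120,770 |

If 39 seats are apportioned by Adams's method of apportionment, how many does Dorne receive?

Standard divisor 306632/39 ≈ 7862.359; standard quotas: Farrow 5.921, Carrow 15.246, Brisco 0.802, Harke 1.671, Dorne 15.361.
Rounding up gives 6, 16, 1, 2, 16 = 41 seats, so the divisor must be adjusted.
With modified divisor 8300: modified quotas Farrow 5.609, Carrow 14.442, Brisco 0.759, Harke 1.583, Dorne 14.551.
Rounding up: Farrow 6, Carrow 15, Brisco 1, Harke 2, Dorne 15 (total 39).
Dorne receives 15.

15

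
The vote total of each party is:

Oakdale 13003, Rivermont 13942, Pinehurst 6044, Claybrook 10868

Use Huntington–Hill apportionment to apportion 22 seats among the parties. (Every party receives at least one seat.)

Oakdale: 7, Rivermont: 7, Pinehurst: 3, Claybrook: 5

With divisor 1995: modified quotas Oakdale 6.518, Rivermont 6.988, Pinehurst 3.030, Claybrook 5.448.
Geometric-mean thresholds: Oakdale √(6·7)=6.481, Rivermont √(6·7)=6.481, Pinehurst √(3·4)=3.464, Claybrook √(5·6)=5.477.
Each quota rounded against its threshold gives Oakdale 7, Rivermont 7, Pinehurst 3, Claybrook 5 (total 22).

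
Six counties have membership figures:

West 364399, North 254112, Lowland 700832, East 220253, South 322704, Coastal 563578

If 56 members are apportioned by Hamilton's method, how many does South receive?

8

The standard divisor is 2425878/56 ≈ 43319.25.
Standard quotas: West 8.4119, North 5.8660, Lowland 16.1783, East 5.0844, South 7.4494, Coastal 13.0099.
Lower quotas: West 8, North 5, Lowland 16, East 5, South 7, Coastal 13 (sum 54, leaving 2 seats).
Remainders in descending order: North 0.8660, South 0.4494, West 0.4119, Lowland 0.1783, East 0.0844, Coastal 0.0099.
The surplus seats go to North, South.
South receives 8.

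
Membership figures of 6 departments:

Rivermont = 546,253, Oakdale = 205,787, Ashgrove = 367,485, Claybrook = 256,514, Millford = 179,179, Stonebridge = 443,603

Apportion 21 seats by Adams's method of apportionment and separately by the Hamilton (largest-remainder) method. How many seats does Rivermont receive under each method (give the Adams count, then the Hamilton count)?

5 and 6

Adams: Rivermont 5, Oakdale 2, Ashgrove 4, Claybrook 3, Millford 2, Stonebridge 5.
Hamilton: Rivermont 6, Oakdale 2, Ashgrove 4, Claybrook 3, Millford 2, Stonebridge 4.
Rivermont gets 5 under Adams and 6 under Hamilton.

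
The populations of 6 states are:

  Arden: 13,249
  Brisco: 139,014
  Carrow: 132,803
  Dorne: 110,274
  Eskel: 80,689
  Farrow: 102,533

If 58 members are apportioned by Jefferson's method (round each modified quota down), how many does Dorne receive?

11

Standard divisor 578562/58 ≈ 9975.207; standard quotas: Arden 1.328, Brisco 13.936, Carrow 13.313, Dorne 11.055, Eskel 8.089, Farrow 10.279.
Rounding down gives 1, 13, 13, 11, 8, 10 = 56 seats, so the divisor must be adjusted.
With modified divisor 9400: modified quotas Arden 1.409, Brisco 14.789, Carrow 14.128, Dorne 11.731, Eskel 8.584, Farrow 10.908.
Rounding down: Arden 1, Brisco 14, Carrow 14, Dorne 11, Eskel 8, Farrow 10 (total 58).
Dorne receives 11.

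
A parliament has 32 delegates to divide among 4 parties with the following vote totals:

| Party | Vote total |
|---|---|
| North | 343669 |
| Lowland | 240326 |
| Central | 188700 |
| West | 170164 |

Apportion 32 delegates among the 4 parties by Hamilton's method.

Total 942859; standard divisor 942859/32 ≈ 29464.344.
Standard quotas: North 11.6639, Lowland 8.1565, Central 6.4044, West 5.7753.
Lower quotas: North 11, Lowland 8, Central 6, West 5 (sum 30, leaving 2 seats).
Remainders in descending order: West 0.7753, North 0.6639, Central 0.4044, Lowland 0.1565.
Largest remainders: West, North receive the extra seats.

North: 12, Lowland: 8, Central: 6, West: 6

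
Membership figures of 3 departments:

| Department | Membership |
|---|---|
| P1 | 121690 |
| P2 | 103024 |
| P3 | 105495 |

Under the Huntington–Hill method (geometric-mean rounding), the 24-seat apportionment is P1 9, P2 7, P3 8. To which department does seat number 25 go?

Priority for the next seat is population ÷ (√(s·(s+1))).
Priorities: P1 12827.252, P2 13767.161, P3 12432.705.
Highest priority: P2.

P2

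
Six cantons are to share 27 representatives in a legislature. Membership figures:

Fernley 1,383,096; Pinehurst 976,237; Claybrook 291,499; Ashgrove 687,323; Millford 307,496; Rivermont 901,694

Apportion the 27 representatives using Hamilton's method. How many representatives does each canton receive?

Total 4547345; standard divisor 4547345/27 ≈ 168420.185.
Standard quotas: Fernley 8.2122, Pinehurst 5.7964, Claybrook 1.7308, Ashgrove 4.0810, Millford 1.8258, Rivermont 5.3538.
Lower quotas: Fernley 8, Pinehurst 5, Claybrook 1, Ashgrove 4, Millford 1, Rivermont 5 (sum 24, leaving 3 seats).
Remainders in descending order: Millford 0.8258, Pinehurst 0.7964, Claybrook 0.7308, Rivermont 0.3538, Fernley 0.2122, Ashgrove 0.0810.
Largest remainders: Millford, Pinehurst, Claybrook receive the extra seats.

Fernley: 8; Pinehurst: 6; Claybrook: 2; Ashgrove: 4; Millford: 2; Rivermont: 5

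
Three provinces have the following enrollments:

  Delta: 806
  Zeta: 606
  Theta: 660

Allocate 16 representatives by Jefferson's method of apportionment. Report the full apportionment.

Delta 6, Zeta 5, Theta 5

Standard divisor 2072/16 ≈ 129.5; standard quotas: Delta 6.224, Zeta 4.680, Theta 5.097.
Rounding down gives 6, 4, 5 = 15 seats, so the divisor must be adjusted.
With modified divisor 120: modified quotas Delta 6.717, Zeta 5.050, Theta 5.500.
Rounding down: Delta 6, Zeta 5, Theta 5 (total 16).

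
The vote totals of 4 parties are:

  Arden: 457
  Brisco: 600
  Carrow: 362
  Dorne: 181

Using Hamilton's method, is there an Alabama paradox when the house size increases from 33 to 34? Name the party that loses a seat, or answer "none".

Carrow

At 33 seats: Arden 9, Brisco 12, Carrow 8, Dorne 4.
At 34 seats: Arden 10, Brisco 13, Carrow 7, Dorne 4.
Carrow drops from 8 to 7.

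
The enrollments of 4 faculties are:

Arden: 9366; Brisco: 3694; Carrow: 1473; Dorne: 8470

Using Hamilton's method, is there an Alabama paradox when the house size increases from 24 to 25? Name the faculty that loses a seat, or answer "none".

none

At 24 seats: Arden 10, Brisco 4, Carrow 1, Dorne 9.
At 25 seats: Arden 10, Brisco 4, Carrow 2, Dorne 9.
No faculty's allocation decreased.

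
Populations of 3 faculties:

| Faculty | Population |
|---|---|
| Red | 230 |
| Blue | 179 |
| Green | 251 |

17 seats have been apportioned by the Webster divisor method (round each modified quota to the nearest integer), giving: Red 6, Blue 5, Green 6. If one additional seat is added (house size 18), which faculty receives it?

Priority for the next seat is population ÷ (current seats + 0.5).
Priorities: Red 35.385, Blue 32.545, Green 38.615.
Highest priority: Green.

Green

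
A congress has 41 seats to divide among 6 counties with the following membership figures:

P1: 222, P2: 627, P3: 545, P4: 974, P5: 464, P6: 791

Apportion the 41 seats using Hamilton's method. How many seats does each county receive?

Standard divisor: 3623 ÷ 41 ≈ 88.366.
Standard quotas: P1 2.512, P2 7.096, P3 6.168, P4 11.022, P5 5.251, P6 8.951.
Lower quotas: P1 2, P2 7, P3 6, P4 11, P5 5, P6 8 (sum 39, leaving 2 seats).
Remainders in descending order: P6 0.951, P1 0.512, P5 0.251, P3 0.168, P2 0.096, P4 0.022.
The surplus seats go to P6, P1.

P1 3; P2 7; P3 6; P4 11; P5 5; P6 9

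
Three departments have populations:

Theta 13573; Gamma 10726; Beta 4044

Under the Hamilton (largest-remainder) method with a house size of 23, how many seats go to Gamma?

9

The standard divisor is 28343/23 ≈ 1232.304.
Standard quotas: Theta 11.0143, Gamma 8.7040, Beta 3.2817.
Lower quotas: Theta 11, Gamma 8, Beta 3 (sum 22, leaving 1 seat).
Remainders in descending order: Gamma 0.7040, Beta 0.2817, Theta 0.0143.
The surplus seat goes to Gamma.
Gamma receives 9.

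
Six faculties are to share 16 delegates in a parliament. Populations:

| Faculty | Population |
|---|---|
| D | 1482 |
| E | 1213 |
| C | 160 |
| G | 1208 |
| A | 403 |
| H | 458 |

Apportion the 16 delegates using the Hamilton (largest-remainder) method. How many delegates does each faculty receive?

The standard divisor is 4924/16 ≈ 307.75.
Standard quotas: D 4.816, E 3.942, C 0.520, G 3.925, A 1.310, H 1.488.
Lower quotas: D 4, E 3, C 0, G 3, A 1, H 1 (sum 12, leaving 4 seats).
Remainders in descending order: E 0.942, G 0.925, D 0.816, C 0.520, H 0.488, A 0.310.
Largest remainders: E, G, D, C receive the extra seats.

D 5, E 4, C 1, G 4, A 1, H 1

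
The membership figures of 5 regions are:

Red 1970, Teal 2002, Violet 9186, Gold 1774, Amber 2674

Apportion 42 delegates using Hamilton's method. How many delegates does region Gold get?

Total 17606; standard divisor 17606/42 ≈ 419.19.
Standard quotas: Red 4.6995, Teal 4.7759, Violet 21.9137, Gold 4.2320, Amber 6.3790.
Lower quotas: Red 4, Teal 4, Violet 21, Gold 4, Amber 6 (sum 39, leaving 3 seats).
Remainders in descending order: Violet 0.9137, Teal 0.7759, Red 0.6995, Amber 0.3790, Gold 0.2320.
The surplus seats go to Violet, Teal, Red.
Gold receives 4.

4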